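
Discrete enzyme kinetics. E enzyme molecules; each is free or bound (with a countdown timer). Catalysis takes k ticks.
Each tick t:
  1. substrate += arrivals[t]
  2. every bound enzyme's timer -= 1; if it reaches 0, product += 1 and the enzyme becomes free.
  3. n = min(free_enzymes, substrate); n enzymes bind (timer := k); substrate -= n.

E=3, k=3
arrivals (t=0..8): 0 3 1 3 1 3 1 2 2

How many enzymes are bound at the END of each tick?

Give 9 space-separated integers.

t=0: arr=0 -> substrate=0 bound=0 product=0
t=1: arr=3 -> substrate=0 bound=3 product=0
t=2: arr=1 -> substrate=1 bound=3 product=0
t=3: arr=3 -> substrate=4 bound=3 product=0
t=4: arr=1 -> substrate=2 bound=3 product=3
t=5: arr=3 -> substrate=5 bound=3 product=3
t=6: arr=1 -> substrate=6 bound=3 product=3
t=7: arr=2 -> substrate=5 bound=3 product=6
t=8: arr=2 -> substrate=7 bound=3 product=6

Answer: 0 3 3 3 3 3 3 3 3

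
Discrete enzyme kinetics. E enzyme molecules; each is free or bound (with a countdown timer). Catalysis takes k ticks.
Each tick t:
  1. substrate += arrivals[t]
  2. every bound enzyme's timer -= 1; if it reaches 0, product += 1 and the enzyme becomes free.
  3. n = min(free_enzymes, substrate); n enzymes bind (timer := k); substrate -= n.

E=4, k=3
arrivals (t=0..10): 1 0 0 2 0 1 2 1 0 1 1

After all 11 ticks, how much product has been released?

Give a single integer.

Answer: 7

Derivation:
t=0: arr=1 -> substrate=0 bound=1 product=0
t=1: arr=0 -> substrate=0 bound=1 product=0
t=2: arr=0 -> substrate=0 bound=1 product=0
t=3: arr=2 -> substrate=0 bound=2 product=1
t=4: arr=0 -> substrate=0 bound=2 product=1
t=5: arr=1 -> substrate=0 bound=3 product=1
t=6: arr=2 -> substrate=0 bound=3 product=3
t=7: arr=1 -> substrate=0 bound=4 product=3
t=8: arr=0 -> substrate=0 bound=3 product=4
t=9: arr=1 -> substrate=0 bound=2 product=6
t=10: arr=1 -> substrate=0 bound=2 product=7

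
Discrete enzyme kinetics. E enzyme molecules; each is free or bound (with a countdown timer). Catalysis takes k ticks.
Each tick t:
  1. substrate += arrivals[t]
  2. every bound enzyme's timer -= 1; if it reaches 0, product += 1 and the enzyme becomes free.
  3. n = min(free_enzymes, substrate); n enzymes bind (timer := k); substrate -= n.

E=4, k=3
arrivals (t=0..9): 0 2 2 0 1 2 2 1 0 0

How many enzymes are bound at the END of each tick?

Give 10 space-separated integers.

t=0: arr=0 -> substrate=0 bound=0 product=0
t=1: arr=2 -> substrate=0 bound=2 product=0
t=2: arr=2 -> substrate=0 bound=4 product=0
t=3: arr=0 -> substrate=0 bound=4 product=0
t=4: arr=1 -> substrate=0 bound=3 product=2
t=5: arr=2 -> substrate=0 bound=3 product=4
t=6: arr=2 -> substrate=1 bound=4 product=4
t=7: arr=1 -> substrate=1 bound=4 product=5
t=8: arr=0 -> substrate=0 bound=3 product=7
t=9: arr=0 -> substrate=0 bound=2 product=8

Answer: 0 2 4 4 3 3 4 4 3 2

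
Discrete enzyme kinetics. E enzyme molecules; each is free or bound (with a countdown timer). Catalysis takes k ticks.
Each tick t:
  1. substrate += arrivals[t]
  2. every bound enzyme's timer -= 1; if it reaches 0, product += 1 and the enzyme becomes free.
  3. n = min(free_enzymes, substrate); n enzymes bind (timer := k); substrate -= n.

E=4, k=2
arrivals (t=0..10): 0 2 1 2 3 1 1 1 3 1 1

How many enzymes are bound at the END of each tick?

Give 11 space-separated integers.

Answer: 0 2 3 3 4 4 3 2 4 4 2

Derivation:
t=0: arr=0 -> substrate=0 bound=0 product=0
t=1: arr=2 -> substrate=0 bound=2 product=0
t=2: arr=1 -> substrate=0 bound=3 product=0
t=3: arr=2 -> substrate=0 bound=3 product=2
t=4: arr=3 -> substrate=1 bound=4 product=3
t=5: arr=1 -> substrate=0 bound=4 product=5
t=6: arr=1 -> substrate=0 bound=3 product=7
t=7: arr=1 -> substrate=0 bound=2 product=9
t=8: arr=3 -> substrate=0 bound=4 product=10
t=9: arr=1 -> substrate=0 bound=4 product=11
t=10: arr=1 -> substrate=0 bound=2 product=14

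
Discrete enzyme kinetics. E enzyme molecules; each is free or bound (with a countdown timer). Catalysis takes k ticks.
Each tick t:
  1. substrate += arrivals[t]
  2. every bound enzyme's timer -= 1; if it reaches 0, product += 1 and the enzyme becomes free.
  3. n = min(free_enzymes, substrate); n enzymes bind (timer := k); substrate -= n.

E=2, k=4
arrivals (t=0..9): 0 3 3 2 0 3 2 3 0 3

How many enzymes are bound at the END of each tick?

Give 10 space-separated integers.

t=0: arr=0 -> substrate=0 bound=0 product=0
t=1: arr=3 -> substrate=1 bound=2 product=0
t=2: arr=3 -> substrate=4 bound=2 product=0
t=3: arr=2 -> substrate=6 bound=2 product=0
t=4: arr=0 -> substrate=6 bound=2 product=0
t=5: arr=3 -> substrate=7 bound=2 product=2
t=6: arr=2 -> substrate=9 bound=2 product=2
t=7: arr=3 -> substrate=12 bound=2 product=2
t=8: arr=0 -> substrate=12 bound=2 product=2
t=9: arr=3 -> substrate=13 bound=2 product=4

Answer: 0 2 2 2 2 2 2 2 2 2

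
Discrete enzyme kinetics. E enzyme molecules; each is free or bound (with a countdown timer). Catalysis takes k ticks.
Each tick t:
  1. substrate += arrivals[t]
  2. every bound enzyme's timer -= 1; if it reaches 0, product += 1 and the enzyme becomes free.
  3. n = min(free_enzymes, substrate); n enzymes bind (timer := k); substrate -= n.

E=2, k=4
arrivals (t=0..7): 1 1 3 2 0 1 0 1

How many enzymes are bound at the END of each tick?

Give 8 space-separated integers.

t=0: arr=1 -> substrate=0 bound=1 product=0
t=1: arr=1 -> substrate=0 bound=2 product=0
t=2: arr=3 -> substrate=3 bound=2 product=0
t=3: arr=2 -> substrate=5 bound=2 product=0
t=4: arr=0 -> substrate=4 bound=2 product=1
t=5: arr=1 -> substrate=4 bound=2 product=2
t=6: arr=0 -> substrate=4 bound=2 product=2
t=7: arr=1 -> substrate=5 bound=2 product=2

Answer: 1 2 2 2 2 2 2 2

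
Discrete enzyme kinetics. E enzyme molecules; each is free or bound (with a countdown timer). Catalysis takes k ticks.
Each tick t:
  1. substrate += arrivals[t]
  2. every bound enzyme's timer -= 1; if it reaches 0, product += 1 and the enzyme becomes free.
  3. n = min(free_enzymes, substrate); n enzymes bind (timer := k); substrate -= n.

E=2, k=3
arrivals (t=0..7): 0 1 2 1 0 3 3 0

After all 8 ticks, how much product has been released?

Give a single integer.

t=0: arr=0 -> substrate=0 bound=0 product=0
t=1: arr=1 -> substrate=0 bound=1 product=0
t=2: arr=2 -> substrate=1 bound=2 product=0
t=3: arr=1 -> substrate=2 bound=2 product=0
t=4: arr=0 -> substrate=1 bound=2 product=1
t=5: arr=3 -> substrate=3 bound=2 product=2
t=6: arr=3 -> substrate=6 bound=2 product=2
t=7: arr=0 -> substrate=5 bound=2 product=3

Answer: 3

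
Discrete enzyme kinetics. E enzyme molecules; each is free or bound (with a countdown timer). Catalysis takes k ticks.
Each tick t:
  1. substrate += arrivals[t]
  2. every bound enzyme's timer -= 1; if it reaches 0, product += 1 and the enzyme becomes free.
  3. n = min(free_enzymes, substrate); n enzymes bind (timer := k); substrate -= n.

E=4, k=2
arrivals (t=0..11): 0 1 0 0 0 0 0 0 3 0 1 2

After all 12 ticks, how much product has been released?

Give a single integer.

t=0: arr=0 -> substrate=0 bound=0 product=0
t=1: arr=1 -> substrate=0 bound=1 product=0
t=2: arr=0 -> substrate=0 bound=1 product=0
t=3: arr=0 -> substrate=0 bound=0 product=1
t=4: arr=0 -> substrate=0 bound=0 product=1
t=5: arr=0 -> substrate=0 bound=0 product=1
t=6: arr=0 -> substrate=0 bound=0 product=1
t=7: arr=0 -> substrate=0 bound=0 product=1
t=8: arr=3 -> substrate=0 bound=3 product=1
t=9: arr=0 -> substrate=0 bound=3 product=1
t=10: arr=1 -> substrate=0 bound=1 product=4
t=11: arr=2 -> substrate=0 bound=3 product=4

Answer: 4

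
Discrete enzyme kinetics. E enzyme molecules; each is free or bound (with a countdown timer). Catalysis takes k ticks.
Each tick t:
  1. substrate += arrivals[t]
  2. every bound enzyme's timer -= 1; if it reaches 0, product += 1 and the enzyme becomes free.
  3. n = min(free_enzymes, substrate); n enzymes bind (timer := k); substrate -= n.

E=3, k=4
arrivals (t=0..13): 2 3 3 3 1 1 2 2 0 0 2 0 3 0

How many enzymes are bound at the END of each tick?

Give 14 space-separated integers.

t=0: arr=2 -> substrate=0 bound=2 product=0
t=1: arr=3 -> substrate=2 bound=3 product=0
t=2: arr=3 -> substrate=5 bound=3 product=0
t=3: arr=3 -> substrate=8 bound=3 product=0
t=4: arr=1 -> substrate=7 bound=3 product=2
t=5: arr=1 -> substrate=7 bound=3 product=3
t=6: arr=2 -> substrate=9 bound=3 product=3
t=7: arr=2 -> substrate=11 bound=3 product=3
t=8: arr=0 -> substrate=9 bound=3 product=5
t=9: arr=0 -> substrate=8 bound=3 product=6
t=10: arr=2 -> substrate=10 bound=3 product=6
t=11: arr=0 -> substrate=10 bound=3 product=6
t=12: arr=3 -> substrate=11 bound=3 product=8
t=13: arr=0 -> substrate=10 bound=3 product=9

Answer: 2 3 3 3 3 3 3 3 3 3 3 3 3 3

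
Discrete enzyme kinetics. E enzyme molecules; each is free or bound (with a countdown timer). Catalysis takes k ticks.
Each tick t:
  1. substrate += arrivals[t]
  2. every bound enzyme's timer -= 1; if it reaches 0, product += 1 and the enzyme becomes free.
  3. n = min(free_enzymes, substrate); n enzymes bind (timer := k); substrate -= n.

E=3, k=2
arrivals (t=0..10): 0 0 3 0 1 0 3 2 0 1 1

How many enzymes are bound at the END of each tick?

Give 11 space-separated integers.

Answer: 0 0 3 3 1 1 3 3 2 3 2

Derivation:
t=0: arr=0 -> substrate=0 bound=0 product=0
t=1: arr=0 -> substrate=0 bound=0 product=0
t=2: arr=3 -> substrate=0 bound=3 product=0
t=3: arr=0 -> substrate=0 bound=3 product=0
t=4: arr=1 -> substrate=0 bound=1 product=3
t=5: arr=0 -> substrate=0 bound=1 product=3
t=6: arr=3 -> substrate=0 bound=3 product=4
t=7: arr=2 -> substrate=2 bound=3 product=4
t=8: arr=0 -> substrate=0 bound=2 product=7
t=9: arr=1 -> substrate=0 bound=3 product=7
t=10: arr=1 -> substrate=0 bound=2 product=9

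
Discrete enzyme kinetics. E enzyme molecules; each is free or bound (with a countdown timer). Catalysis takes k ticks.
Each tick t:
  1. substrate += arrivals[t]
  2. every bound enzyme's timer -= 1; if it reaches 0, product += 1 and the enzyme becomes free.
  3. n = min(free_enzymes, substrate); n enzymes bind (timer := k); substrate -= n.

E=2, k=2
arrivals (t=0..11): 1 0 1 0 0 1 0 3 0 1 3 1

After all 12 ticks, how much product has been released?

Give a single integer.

t=0: arr=1 -> substrate=0 bound=1 product=0
t=1: arr=0 -> substrate=0 bound=1 product=0
t=2: arr=1 -> substrate=0 bound=1 product=1
t=3: arr=0 -> substrate=0 bound=1 product=1
t=4: arr=0 -> substrate=0 bound=0 product=2
t=5: arr=1 -> substrate=0 bound=1 product=2
t=6: arr=0 -> substrate=0 bound=1 product=2
t=7: arr=3 -> substrate=1 bound=2 product=3
t=8: arr=0 -> substrate=1 bound=2 product=3
t=9: arr=1 -> substrate=0 bound=2 product=5
t=10: arr=3 -> substrate=3 bound=2 product=5
t=11: arr=1 -> substrate=2 bound=2 product=7

Answer: 7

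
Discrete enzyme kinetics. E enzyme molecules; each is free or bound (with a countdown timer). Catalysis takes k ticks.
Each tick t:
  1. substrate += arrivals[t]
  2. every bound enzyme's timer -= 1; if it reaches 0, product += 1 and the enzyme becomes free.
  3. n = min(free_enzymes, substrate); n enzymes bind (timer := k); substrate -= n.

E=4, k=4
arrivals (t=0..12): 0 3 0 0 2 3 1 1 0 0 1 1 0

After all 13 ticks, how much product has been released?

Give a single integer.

t=0: arr=0 -> substrate=0 bound=0 product=0
t=1: arr=3 -> substrate=0 bound=3 product=0
t=2: arr=0 -> substrate=0 bound=3 product=0
t=3: arr=0 -> substrate=0 bound=3 product=0
t=4: arr=2 -> substrate=1 bound=4 product=0
t=5: arr=3 -> substrate=1 bound=4 product=3
t=6: arr=1 -> substrate=2 bound=4 product=3
t=7: arr=1 -> substrate=3 bound=4 product=3
t=8: arr=0 -> substrate=2 bound=4 product=4
t=9: arr=0 -> substrate=0 bound=3 product=7
t=10: arr=1 -> substrate=0 bound=4 product=7
t=11: arr=1 -> substrate=1 bound=4 product=7
t=12: arr=0 -> substrate=0 bound=4 product=8

Answer: 8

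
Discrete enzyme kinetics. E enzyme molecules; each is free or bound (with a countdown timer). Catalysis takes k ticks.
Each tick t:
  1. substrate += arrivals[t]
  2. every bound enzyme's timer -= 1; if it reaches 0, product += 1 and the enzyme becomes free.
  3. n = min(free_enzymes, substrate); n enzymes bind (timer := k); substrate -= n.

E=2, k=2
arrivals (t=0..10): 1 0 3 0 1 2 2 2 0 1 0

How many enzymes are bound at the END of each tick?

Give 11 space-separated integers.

Answer: 1 1 2 2 2 2 2 2 2 2 2

Derivation:
t=0: arr=1 -> substrate=0 bound=1 product=0
t=1: arr=0 -> substrate=0 bound=1 product=0
t=2: arr=3 -> substrate=1 bound=2 product=1
t=3: arr=0 -> substrate=1 bound=2 product=1
t=4: arr=1 -> substrate=0 bound=2 product=3
t=5: arr=2 -> substrate=2 bound=2 product=3
t=6: arr=2 -> substrate=2 bound=2 product=5
t=7: arr=2 -> substrate=4 bound=2 product=5
t=8: arr=0 -> substrate=2 bound=2 product=7
t=9: arr=1 -> substrate=3 bound=2 product=7
t=10: arr=0 -> substrate=1 bound=2 product=9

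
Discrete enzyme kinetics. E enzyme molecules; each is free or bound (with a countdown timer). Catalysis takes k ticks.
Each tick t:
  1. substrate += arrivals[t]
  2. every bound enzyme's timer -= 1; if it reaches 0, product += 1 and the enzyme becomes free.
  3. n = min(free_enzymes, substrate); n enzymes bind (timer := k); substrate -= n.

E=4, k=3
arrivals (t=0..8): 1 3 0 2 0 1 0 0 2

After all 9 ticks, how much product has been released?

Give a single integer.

Answer: 7

Derivation:
t=0: arr=1 -> substrate=0 bound=1 product=0
t=1: arr=3 -> substrate=0 bound=4 product=0
t=2: arr=0 -> substrate=0 bound=4 product=0
t=3: arr=2 -> substrate=1 bound=4 product=1
t=4: arr=0 -> substrate=0 bound=2 product=4
t=5: arr=1 -> substrate=0 bound=3 product=4
t=6: arr=0 -> substrate=0 bound=2 product=5
t=7: arr=0 -> substrate=0 bound=1 product=6
t=8: arr=2 -> substrate=0 bound=2 product=7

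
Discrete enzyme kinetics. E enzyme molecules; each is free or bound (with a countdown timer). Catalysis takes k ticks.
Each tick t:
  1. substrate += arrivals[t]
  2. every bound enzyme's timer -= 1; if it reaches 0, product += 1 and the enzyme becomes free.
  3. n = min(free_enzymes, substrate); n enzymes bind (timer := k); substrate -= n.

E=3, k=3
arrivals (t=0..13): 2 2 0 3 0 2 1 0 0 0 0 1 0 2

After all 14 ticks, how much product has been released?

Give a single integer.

t=0: arr=2 -> substrate=0 bound=2 product=0
t=1: arr=2 -> substrate=1 bound=3 product=0
t=2: arr=0 -> substrate=1 bound=3 product=0
t=3: arr=3 -> substrate=2 bound=3 product=2
t=4: arr=0 -> substrate=1 bound=3 product=3
t=5: arr=2 -> substrate=3 bound=3 product=3
t=6: arr=1 -> substrate=2 bound=3 product=5
t=7: arr=0 -> substrate=1 bound=3 product=6
t=8: arr=0 -> substrate=1 bound=3 product=6
t=9: arr=0 -> substrate=0 bound=2 product=8
t=10: arr=0 -> substrate=0 bound=1 product=9
t=11: arr=1 -> substrate=0 bound=2 product=9
t=12: arr=0 -> substrate=0 bound=1 product=10
t=13: arr=2 -> substrate=0 bound=3 product=10

Answer: 10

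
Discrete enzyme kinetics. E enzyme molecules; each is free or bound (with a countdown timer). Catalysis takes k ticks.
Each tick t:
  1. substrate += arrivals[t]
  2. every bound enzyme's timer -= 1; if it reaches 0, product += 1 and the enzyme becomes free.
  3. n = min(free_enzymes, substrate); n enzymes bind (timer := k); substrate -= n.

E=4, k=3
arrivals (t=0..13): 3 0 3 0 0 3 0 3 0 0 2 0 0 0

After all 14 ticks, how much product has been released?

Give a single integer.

Answer: 14

Derivation:
t=0: arr=3 -> substrate=0 bound=3 product=0
t=1: arr=0 -> substrate=0 bound=3 product=0
t=2: arr=3 -> substrate=2 bound=4 product=0
t=3: arr=0 -> substrate=0 bound=3 product=3
t=4: arr=0 -> substrate=0 bound=3 product=3
t=5: arr=3 -> substrate=1 bound=4 product=4
t=6: arr=0 -> substrate=0 bound=3 product=6
t=7: arr=3 -> substrate=2 bound=4 product=6
t=8: arr=0 -> substrate=0 bound=4 product=8
t=9: arr=0 -> substrate=0 bound=3 product=9
t=10: arr=2 -> substrate=0 bound=4 product=10
t=11: arr=0 -> substrate=0 bound=2 product=12
t=12: arr=0 -> substrate=0 bound=2 product=12
t=13: arr=0 -> substrate=0 bound=0 product=14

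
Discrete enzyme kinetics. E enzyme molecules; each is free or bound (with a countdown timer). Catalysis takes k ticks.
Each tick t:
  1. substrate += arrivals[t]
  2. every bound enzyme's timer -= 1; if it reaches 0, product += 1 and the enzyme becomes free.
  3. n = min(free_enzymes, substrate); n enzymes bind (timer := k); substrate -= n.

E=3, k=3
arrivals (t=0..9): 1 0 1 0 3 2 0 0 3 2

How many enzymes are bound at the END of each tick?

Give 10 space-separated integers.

Answer: 1 1 2 1 3 3 3 3 3 3

Derivation:
t=0: arr=1 -> substrate=0 bound=1 product=0
t=1: arr=0 -> substrate=0 bound=1 product=0
t=2: arr=1 -> substrate=0 bound=2 product=0
t=3: arr=0 -> substrate=0 bound=1 product=1
t=4: arr=3 -> substrate=1 bound=3 product=1
t=5: arr=2 -> substrate=2 bound=3 product=2
t=6: arr=0 -> substrate=2 bound=3 product=2
t=7: arr=0 -> substrate=0 bound=3 product=4
t=8: arr=3 -> substrate=2 bound=3 product=5
t=9: arr=2 -> substrate=4 bound=3 product=5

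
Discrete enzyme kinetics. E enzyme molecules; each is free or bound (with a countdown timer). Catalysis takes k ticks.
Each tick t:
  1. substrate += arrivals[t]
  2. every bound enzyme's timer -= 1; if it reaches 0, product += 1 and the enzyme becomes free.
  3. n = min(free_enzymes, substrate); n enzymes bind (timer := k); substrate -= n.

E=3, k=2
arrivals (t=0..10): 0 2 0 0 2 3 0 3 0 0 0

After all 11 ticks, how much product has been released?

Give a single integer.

Answer: 10

Derivation:
t=0: arr=0 -> substrate=0 bound=0 product=0
t=1: arr=2 -> substrate=0 bound=2 product=0
t=2: arr=0 -> substrate=0 bound=2 product=0
t=3: arr=0 -> substrate=0 bound=0 product=2
t=4: arr=2 -> substrate=0 bound=2 product=2
t=5: arr=3 -> substrate=2 bound=3 product=2
t=6: arr=0 -> substrate=0 bound=3 product=4
t=7: arr=3 -> substrate=2 bound=3 product=5
t=8: arr=0 -> substrate=0 bound=3 product=7
t=9: arr=0 -> substrate=0 bound=2 product=8
t=10: arr=0 -> substrate=0 bound=0 product=10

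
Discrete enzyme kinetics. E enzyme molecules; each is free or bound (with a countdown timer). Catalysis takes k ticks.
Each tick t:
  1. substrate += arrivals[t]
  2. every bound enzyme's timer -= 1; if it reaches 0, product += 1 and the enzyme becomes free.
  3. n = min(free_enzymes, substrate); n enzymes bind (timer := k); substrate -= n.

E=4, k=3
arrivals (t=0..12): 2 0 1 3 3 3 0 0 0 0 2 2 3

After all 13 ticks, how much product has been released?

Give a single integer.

Answer: 12

Derivation:
t=0: arr=2 -> substrate=0 bound=2 product=0
t=1: arr=0 -> substrate=0 bound=2 product=0
t=2: arr=1 -> substrate=0 bound=3 product=0
t=3: arr=3 -> substrate=0 bound=4 product=2
t=4: arr=3 -> substrate=3 bound=4 product=2
t=5: arr=3 -> substrate=5 bound=4 product=3
t=6: arr=0 -> substrate=2 bound=4 product=6
t=7: arr=0 -> substrate=2 bound=4 product=6
t=8: arr=0 -> substrate=1 bound=4 product=7
t=9: arr=0 -> substrate=0 bound=2 product=10
t=10: arr=2 -> substrate=0 bound=4 product=10
t=11: arr=2 -> substrate=1 bound=4 product=11
t=12: arr=3 -> substrate=3 bound=4 product=12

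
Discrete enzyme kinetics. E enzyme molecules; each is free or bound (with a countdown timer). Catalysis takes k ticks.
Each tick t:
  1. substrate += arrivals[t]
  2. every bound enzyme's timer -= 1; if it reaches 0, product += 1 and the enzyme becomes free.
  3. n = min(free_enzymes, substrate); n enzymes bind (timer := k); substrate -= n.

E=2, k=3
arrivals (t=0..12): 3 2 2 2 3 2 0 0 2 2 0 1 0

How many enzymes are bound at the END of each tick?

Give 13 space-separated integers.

Answer: 2 2 2 2 2 2 2 2 2 2 2 2 2

Derivation:
t=0: arr=3 -> substrate=1 bound=2 product=0
t=1: arr=2 -> substrate=3 bound=2 product=0
t=2: arr=2 -> substrate=5 bound=2 product=0
t=3: arr=2 -> substrate=5 bound=2 product=2
t=4: arr=3 -> substrate=8 bound=2 product=2
t=5: arr=2 -> substrate=10 bound=2 product=2
t=6: arr=0 -> substrate=8 bound=2 product=4
t=7: arr=0 -> substrate=8 bound=2 product=4
t=8: arr=2 -> substrate=10 bound=2 product=4
t=9: arr=2 -> substrate=10 bound=2 product=6
t=10: arr=0 -> substrate=10 bound=2 product=6
t=11: arr=1 -> substrate=11 bound=2 product=6
t=12: arr=0 -> substrate=9 bound=2 product=8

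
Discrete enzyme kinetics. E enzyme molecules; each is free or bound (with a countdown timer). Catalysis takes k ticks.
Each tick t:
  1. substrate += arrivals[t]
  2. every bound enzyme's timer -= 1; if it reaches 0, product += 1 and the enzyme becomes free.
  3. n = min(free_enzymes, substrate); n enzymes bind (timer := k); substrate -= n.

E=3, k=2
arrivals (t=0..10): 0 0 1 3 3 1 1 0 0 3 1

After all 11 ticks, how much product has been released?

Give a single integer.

Answer: 9

Derivation:
t=0: arr=0 -> substrate=0 bound=0 product=0
t=1: arr=0 -> substrate=0 bound=0 product=0
t=2: arr=1 -> substrate=0 bound=1 product=0
t=3: arr=3 -> substrate=1 bound=3 product=0
t=4: arr=3 -> substrate=3 bound=3 product=1
t=5: arr=1 -> substrate=2 bound=3 product=3
t=6: arr=1 -> substrate=2 bound=3 product=4
t=7: arr=0 -> substrate=0 bound=3 product=6
t=8: arr=0 -> substrate=0 bound=2 product=7
t=9: arr=3 -> substrate=0 bound=3 product=9
t=10: arr=1 -> substrate=1 bound=3 product=9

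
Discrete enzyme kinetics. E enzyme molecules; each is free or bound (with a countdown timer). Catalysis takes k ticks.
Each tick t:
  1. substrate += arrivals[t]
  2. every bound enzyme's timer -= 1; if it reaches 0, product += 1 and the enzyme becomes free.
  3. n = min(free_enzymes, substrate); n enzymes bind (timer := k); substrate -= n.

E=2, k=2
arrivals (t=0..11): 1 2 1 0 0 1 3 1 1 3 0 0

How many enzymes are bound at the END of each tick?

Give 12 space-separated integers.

Answer: 1 2 2 2 1 1 2 2 2 2 2 2

Derivation:
t=0: arr=1 -> substrate=0 bound=1 product=0
t=1: arr=2 -> substrate=1 bound=2 product=0
t=2: arr=1 -> substrate=1 bound=2 product=1
t=3: arr=0 -> substrate=0 bound=2 product=2
t=4: arr=0 -> substrate=0 bound=1 product=3
t=5: arr=1 -> substrate=0 bound=1 product=4
t=6: arr=3 -> substrate=2 bound=2 product=4
t=7: arr=1 -> substrate=2 bound=2 product=5
t=8: arr=1 -> substrate=2 bound=2 product=6
t=9: arr=3 -> substrate=4 bound=2 product=7
t=10: arr=0 -> substrate=3 bound=2 product=8
t=11: arr=0 -> substrate=2 bound=2 product=9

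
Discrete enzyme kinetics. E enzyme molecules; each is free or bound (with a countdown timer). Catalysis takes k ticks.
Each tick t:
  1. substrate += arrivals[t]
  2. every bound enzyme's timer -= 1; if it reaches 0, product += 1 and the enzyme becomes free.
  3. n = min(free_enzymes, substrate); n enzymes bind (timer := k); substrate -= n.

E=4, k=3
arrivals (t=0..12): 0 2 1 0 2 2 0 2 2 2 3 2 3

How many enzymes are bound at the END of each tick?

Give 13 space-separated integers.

Answer: 0 2 3 3 3 4 4 4 4 4 4 4 4

Derivation:
t=0: arr=0 -> substrate=0 bound=0 product=0
t=1: arr=2 -> substrate=0 bound=2 product=0
t=2: arr=1 -> substrate=0 bound=3 product=0
t=3: arr=0 -> substrate=0 bound=3 product=0
t=4: arr=2 -> substrate=0 bound=3 product=2
t=5: arr=2 -> substrate=0 bound=4 product=3
t=6: arr=0 -> substrate=0 bound=4 product=3
t=7: arr=2 -> substrate=0 bound=4 product=5
t=8: arr=2 -> substrate=0 bound=4 product=7
t=9: arr=2 -> substrate=2 bound=4 product=7
t=10: arr=3 -> substrate=3 bound=4 product=9
t=11: arr=2 -> substrate=3 bound=4 product=11
t=12: arr=3 -> substrate=6 bound=4 product=11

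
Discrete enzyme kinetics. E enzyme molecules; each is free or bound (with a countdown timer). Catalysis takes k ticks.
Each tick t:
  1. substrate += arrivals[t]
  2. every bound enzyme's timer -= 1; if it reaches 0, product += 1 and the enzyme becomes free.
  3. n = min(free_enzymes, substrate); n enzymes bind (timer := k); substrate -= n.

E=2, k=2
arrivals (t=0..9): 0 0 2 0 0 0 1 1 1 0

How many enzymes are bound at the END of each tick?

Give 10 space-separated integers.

Answer: 0 0 2 2 0 0 1 2 2 1

Derivation:
t=0: arr=0 -> substrate=0 bound=0 product=0
t=1: arr=0 -> substrate=0 bound=0 product=0
t=2: arr=2 -> substrate=0 bound=2 product=0
t=3: arr=0 -> substrate=0 bound=2 product=0
t=4: arr=0 -> substrate=0 bound=0 product=2
t=5: arr=0 -> substrate=0 bound=0 product=2
t=6: arr=1 -> substrate=0 bound=1 product=2
t=7: arr=1 -> substrate=0 bound=2 product=2
t=8: arr=1 -> substrate=0 bound=2 product=3
t=9: arr=0 -> substrate=0 bound=1 product=4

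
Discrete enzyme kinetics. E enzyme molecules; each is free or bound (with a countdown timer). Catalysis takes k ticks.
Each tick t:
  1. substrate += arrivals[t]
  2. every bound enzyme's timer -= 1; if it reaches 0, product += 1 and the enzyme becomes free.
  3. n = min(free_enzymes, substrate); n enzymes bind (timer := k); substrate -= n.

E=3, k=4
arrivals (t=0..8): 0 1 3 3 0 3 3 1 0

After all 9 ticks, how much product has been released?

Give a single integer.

Answer: 3

Derivation:
t=0: arr=0 -> substrate=0 bound=0 product=0
t=1: arr=1 -> substrate=0 bound=1 product=0
t=2: arr=3 -> substrate=1 bound=3 product=0
t=3: arr=3 -> substrate=4 bound=3 product=0
t=4: arr=0 -> substrate=4 bound=3 product=0
t=5: arr=3 -> substrate=6 bound=3 product=1
t=6: arr=3 -> substrate=7 bound=3 product=3
t=7: arr=1 -> substrate=8 bound=3 product=3
t=8: arr=0 -> substrate=8 bound=3 product=3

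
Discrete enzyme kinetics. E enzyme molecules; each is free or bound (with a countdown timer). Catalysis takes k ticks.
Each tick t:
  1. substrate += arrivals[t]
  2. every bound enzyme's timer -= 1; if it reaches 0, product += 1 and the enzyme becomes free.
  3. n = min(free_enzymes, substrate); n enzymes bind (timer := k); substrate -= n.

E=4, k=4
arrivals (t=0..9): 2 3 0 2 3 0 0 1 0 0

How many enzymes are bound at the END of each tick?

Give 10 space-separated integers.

Answer: 2 4 4 4 4 4 4 4 4 3

Derivation:
t=0: arr=2 -> substrate=0 bound=2 product=0
t=1: arr=3 -> substrate=1 bound=4 product=0
t=2: arr=0 -> substrate=1 bound=4 product=0
t=3: arr=2 -> substrate=3 bound=4 product=0
t=4: arr=3 -> substrate=4 bound=4 product=2
t=5: arr=0 -> substrate=2 bound=4 product=4
t=6: arr=0 -> substrate=2 bound=4 product=4
t=7: arr=1 -> substrate=3 bound=4 product=4
t=8: arr=0 -> substrate=1 bound=4 product=6
t=9: arr=0 -> substrate=0 bound=3 product=8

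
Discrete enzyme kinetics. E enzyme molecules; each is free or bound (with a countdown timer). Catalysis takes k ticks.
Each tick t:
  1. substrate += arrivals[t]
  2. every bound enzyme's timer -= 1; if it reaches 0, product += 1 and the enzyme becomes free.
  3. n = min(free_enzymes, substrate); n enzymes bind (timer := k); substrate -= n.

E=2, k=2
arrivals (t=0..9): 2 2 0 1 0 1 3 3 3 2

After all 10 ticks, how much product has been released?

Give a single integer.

Answer: 8

Derivation:
t=0: arr=2 -> substrate=0 bound=2 product=0
t=1: arr=2 -> substrate=2 bound=2 product=0
t=2: arr=0 -> substrate=0 bound=2 product=2
t=3: arr=1 -> substrate=1 bound=2 product=2
t=4: arr=0 -> substrate=0 bound=1 product=4
t=5: arr=1 -> substrate=0 bound=2 product=4
t=6: arr=3 -> substrate=2 bound=2 product=5
t=7: arr=3 -> substrate=4 bound=2 product=6
t=8: arr=3 -> substrate=6 bound=2 product=7
t=9: arr=2 -> substrate=7 bound=2 product=8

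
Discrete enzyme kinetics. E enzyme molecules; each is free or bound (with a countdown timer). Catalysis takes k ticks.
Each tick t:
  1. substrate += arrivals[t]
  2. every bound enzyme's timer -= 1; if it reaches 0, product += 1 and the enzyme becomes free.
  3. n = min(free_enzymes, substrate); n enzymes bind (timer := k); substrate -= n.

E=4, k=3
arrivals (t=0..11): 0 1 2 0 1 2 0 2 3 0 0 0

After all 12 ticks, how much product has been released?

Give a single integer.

Answer: 10

Derivation:
t=0: arr=0 -> substrate=0 bound=0 product=0
t=1: arr=1 -> substrate=0 bound=1 product=0
t=2: arr=2 -> substrate=0 bound=3 product=0
t=3: arr=0 -> substrate=0 bound=3 product=0
t=4: arr=1 -> substrate=0 bound=3 product=1
t=5: arr=2 -> substrate=0 bound=3 product=3
t=6: arr=0 -> substrate=0 bound=3 product=3
t=7: arr=2 -> substrate=0 bound=4 product=4
t=8: arr=3 -> substrate=1 bound=4 product=6
t=9: arr=0 -> substrate=1 bound=4 product=6
t=10: arr=0 -> substrate=0 bound=3 product=8
t=11: arr=0 -> substrate=0 bound=1 product=10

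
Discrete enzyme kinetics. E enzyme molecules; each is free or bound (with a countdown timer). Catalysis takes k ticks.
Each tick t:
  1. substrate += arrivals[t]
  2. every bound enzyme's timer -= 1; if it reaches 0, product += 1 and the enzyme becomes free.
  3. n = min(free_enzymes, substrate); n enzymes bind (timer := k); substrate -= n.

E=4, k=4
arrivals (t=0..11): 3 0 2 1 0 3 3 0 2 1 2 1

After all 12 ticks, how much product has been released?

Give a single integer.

Answer: 8

Derivation:
t=0: arr=3 -> substrate=0 bound=3 product=0
t=1: arr=0 -> substrate=0 bound=3 product=0
t=2: arr=2 -> substrate=1 bound=4 product=0
t=3: arr=1 -> substrate=2 bound=4 product=0
t=4: arr=0 -> substrate=0 bound=3 product=3
t=5: arr=3 -> substrate=2 bound=4 product=3
t=6: arr=3 -> substrate=4 bound=4 product=4
t=7: arr=0 -> substrate=4 bound=4 product=4
t=8: arr=2 -> substrate=4 bound=4 product=6
t=9: arr=1 -> substrate=4 bound=4 product=7
t=10: arr=2 -> substrate=5 bound=4 product=8
t=11: arr=1 -> substrate=6 bound=4 product=8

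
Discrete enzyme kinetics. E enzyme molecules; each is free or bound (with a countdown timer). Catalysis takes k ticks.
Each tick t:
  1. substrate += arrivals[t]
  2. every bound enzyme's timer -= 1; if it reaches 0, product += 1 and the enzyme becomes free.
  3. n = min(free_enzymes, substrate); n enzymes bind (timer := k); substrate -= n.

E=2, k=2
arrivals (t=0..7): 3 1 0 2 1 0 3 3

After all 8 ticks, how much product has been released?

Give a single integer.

t=0: arr=3 -> substrate=1 bound=2 product=0
t=1: arr=1 -> substrate=2 bound=2 product=0
t=2: arr=0 -> substrate=0 bound=2 product=2
t=3: arr=2 -> substrate=2 bound=2 product=2
t=4: arr=1 -> substrate=1 bound=2 product=4
t=5: arr=0 -> substrate=1 bound=2 product=4
t=6: arr=3 -> substrate=2 bound=2 product=6
t=7: arr=3 -> substrate=5 bound=2 product=6

Answer: 6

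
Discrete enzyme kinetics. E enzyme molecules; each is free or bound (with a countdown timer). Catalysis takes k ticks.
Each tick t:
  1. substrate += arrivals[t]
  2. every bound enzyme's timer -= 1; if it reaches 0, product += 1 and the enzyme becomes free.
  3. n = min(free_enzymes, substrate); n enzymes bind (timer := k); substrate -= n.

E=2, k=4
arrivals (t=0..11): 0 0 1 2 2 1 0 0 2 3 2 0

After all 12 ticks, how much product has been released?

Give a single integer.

Answer: 4

Derivation:
t=0: arr=0 -> substrate=0 bound=0 product=0
t=1: arr=0 -> substrate=0 bound=0 product=0
t=2: arr=1 -> substrate=0 bound=1 product=0
t=3: arr=2 -> substrate=1 bound=2 product=0
t=4: arr=2 -> substrate=3 bound=2 product=0
t=5: arr=1 -> substrate=4 bound=2 product=0
t=6: arr=0 -> substrate=3 bound=2 product=1
t=7: arr=0 -> substrate=2 bound=2 product=2
t=8: arr=2 -> substrate=4 bound=2 product=2
t=9: arr=3 -> substrate=7 bound=2 product=2
t=10: arr=2 -> substrate=8 bound=2 product=3
t=11: arr=0 -> substrate=7 bound=2 product=4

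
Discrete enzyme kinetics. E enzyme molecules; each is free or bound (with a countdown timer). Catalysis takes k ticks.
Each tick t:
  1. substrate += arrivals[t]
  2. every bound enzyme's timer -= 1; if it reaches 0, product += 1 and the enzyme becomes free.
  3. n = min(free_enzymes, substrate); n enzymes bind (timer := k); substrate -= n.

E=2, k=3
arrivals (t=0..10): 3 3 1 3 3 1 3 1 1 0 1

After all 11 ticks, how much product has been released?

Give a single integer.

t=0: arr=3 -> substrate=1 bound=2 product=0
t=1: arr=3 -> substrate=4 bound=2 product=0
t=2: arr=1 -> substrate=5 bound=2 product=0
t=3: arr=3 -> substrate=6 bound=2 product=2
t=4: arr=3 -> substrate=9 bound=2 product=2
t=5: arr=1 -> substrate=10 bound=2 product=2
t=6: arr=3 -> substrate=11 bound=2 product=4
t=7: arr=1 -> substrate=12 bound=2 product=4
t=8: arr=1 -> substrate=13 bound=2 product=4
t=9: arr=0 -> substrate=11 bound=2 product=6
t=10: arr=1 -> substrate=12 bound=2 product=6

Answer: 6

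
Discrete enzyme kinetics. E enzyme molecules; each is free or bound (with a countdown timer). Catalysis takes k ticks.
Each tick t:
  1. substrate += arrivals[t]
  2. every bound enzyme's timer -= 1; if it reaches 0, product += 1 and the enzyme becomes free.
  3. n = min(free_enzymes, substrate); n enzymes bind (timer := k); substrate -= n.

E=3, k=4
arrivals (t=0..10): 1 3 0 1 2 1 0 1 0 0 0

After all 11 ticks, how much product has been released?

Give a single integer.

t=0: arr=1 -> substrate=0 bound=1 product=0
t=1: arr=3 -> substrate=1 bound=3 product=0
t=2: arr=0 -> substrate=1 bound=3 product=0
t=3: arr=1 -> substrate=2 bound=3 product=0
t=4: arr=2 -> substrate=3 bound=3 product=1
t=5: arr=1 -> substrate=2 bound=3 product=3
t=6: arr=0 -> substrate=2 bound=3 product=3
t=7: arr=1 -> substrate=3 bound=3 product=3
t=8: arr=0 -> substrate=2 bound=3 product=4
t=9: arr=0 -> substrate=0 bound=3 product=6
t=10: arr=0 -> substrate=0 bound=3 product=6

Answer: 6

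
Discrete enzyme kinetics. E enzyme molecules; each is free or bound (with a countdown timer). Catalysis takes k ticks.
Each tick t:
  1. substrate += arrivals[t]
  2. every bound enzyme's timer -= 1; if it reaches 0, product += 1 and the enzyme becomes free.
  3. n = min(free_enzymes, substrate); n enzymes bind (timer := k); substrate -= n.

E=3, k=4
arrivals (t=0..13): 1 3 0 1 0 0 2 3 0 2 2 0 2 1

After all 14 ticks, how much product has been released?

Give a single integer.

Answer: 8

Derivation:
t=0: arr=1 -> substrate=0 bound=1 product=0
t=1: arr=3 -> substrate=1 bound=3 product=0
t=2: arr=0 -> substrate=1 bound=3 product=0
t=3: arr=1 -> substrate=2 bound=3 product=0
t=4: arr=0 -> substrate=1 bound=3 product=1
t=5: arr=0 -> substrate=0 bound=2 product=3
t=6: arr=2 -> substrate=1 bound=3 product=3
t=7: arr=3 -> substrate=4 bound=3 product=3
t=8: arr=0 -> substrate=3 bound=3 product=4
t=9: arr=2 -> substrate=4 bound=3 product=5
t=10: arr=2 -> substrate=5 bound=3 product=6
t=11: arr=0 -> substrate=5 bound=3 product=6
t=12: arr=2 -> substrate=6 bound=3 product=7
t=13: arr=1 -> substrate=6 bound=3 product=8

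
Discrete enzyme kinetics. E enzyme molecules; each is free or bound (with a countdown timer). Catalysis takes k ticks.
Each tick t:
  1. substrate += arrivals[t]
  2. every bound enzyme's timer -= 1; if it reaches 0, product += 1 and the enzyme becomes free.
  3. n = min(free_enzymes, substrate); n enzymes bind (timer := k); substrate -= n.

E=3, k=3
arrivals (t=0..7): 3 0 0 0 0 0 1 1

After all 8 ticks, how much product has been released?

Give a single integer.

t=0: arr=3 -> substrate=0 bound=3 product=0
t=1: arr=0 -> substrate=0 bound=3 product=0
t=2: arr=0 -> substrate=0 bound=3 product=0
t=3: arr=0 -> substrate=0 bound=0 product=3
t=4: arr=0 -> substrate=0 bound=0 product=3
t=5: arr=0 -> substrate=0 bound=0 product=3
t=6: arr=1 -> substrate=0 bound=1 product=3
t=7: arr=1 -> substrate=0 bound=2 product=3

Answer: 3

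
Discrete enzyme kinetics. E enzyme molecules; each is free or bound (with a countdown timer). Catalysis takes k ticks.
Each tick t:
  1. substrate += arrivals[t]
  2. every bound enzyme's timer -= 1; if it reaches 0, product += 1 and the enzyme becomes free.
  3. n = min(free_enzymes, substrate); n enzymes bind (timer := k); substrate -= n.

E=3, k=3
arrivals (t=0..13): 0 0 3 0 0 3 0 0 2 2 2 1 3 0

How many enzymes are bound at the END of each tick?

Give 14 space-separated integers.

t=0: arr=0 -> substrate=0 bound=0 product=0
t=1: arr=0 -> substrate=0 bound=0 product=0
t=2: arr=3 -> substrate=0 bound=3 product=0
t=3: arr=0 -> substrate=0 bound=3 product=0
t=4: arr=0 -> substrate=0 bound=3 product=0
t=5: arr=3 -> substrate=0 bound=3 product=3
t=6: arr=0 -> substrate=0 bound=3 product=3
t=7: arr=0 -> substrate=0 bound=3 product=3
t=8: arr=2 -> substrate=0 bound=2 product=6
t=9: arr=2 -> substrate=1 bound=3 product=6
t=10: arr=2 -> substrate=3 bound=3 product=6
t=11: arr=1 -> substrate=2 bound=3 product=8
t=12: arr=3 -> substrate=4 bound=3 product=9
t=13: arr=0 -> substrate=4 bound=3 product=9

Answer: 0 0 3 3 3 3 3 3 2 3 3 3 3 3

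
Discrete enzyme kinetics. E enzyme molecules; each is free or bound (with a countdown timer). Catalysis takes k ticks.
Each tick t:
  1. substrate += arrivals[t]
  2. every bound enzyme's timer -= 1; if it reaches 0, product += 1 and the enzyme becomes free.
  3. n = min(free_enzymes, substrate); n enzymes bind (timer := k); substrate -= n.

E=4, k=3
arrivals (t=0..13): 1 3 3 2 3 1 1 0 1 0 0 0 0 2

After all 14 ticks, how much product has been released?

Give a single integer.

t=0: arr=1 -> substrate=0 bound=1 product=0
t=1: arr=3 -> substrate=0 bound=4 product=0
t=2: arr=3 -> substrate=3 bound=4 product=0
t=3: arr=2 -> substrate=4 bound=4 product=1
t=4: arr=3 -> substrate=4 bound=4 product=4
t=5: arr=1 -> substrate=5 bound=4 product=4
t=6: arr=1 -> substrate=5 bound=4 product=5
t=7: arr=0 -> substrate=2 bound=4 product=8
t=8: arr=1 -> substrate=3 bound=4 product=8
t=9: arr=0 -> substrate=2 bound=4 product=9
t=10: arr=0 -> substrate=0 bound=3 product=12
t=11: arr=0 -> substrate=0 bound=3 product=12
t=12: arr=0 -> substrate=0 bound=2 product=13
t=13: arr=2 -> substrate=0 bound=2 product=15

Answer: 15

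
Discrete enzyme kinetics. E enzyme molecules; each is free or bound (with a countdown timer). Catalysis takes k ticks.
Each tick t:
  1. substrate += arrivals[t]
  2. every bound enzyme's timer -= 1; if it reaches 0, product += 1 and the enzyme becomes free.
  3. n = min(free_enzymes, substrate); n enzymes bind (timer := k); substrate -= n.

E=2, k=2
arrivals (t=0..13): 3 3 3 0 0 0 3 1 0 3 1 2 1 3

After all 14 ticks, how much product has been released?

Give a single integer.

t=0: arr=3 -> substrate=1 bound=2 product=0
t=1: arr=3 -> substrate=4 bound=2 product=0
t=2: arr=3 -> substrate=5 bound=2 product=2
t=3: arr=0 -> substrate=5 bound=2 product=2
t=4: arr=0 -> substrate=3 bound=2 product=4
t=5: arr=0 -> substrate=3 bound=2 product=4
t=6: arr=3 -> substrate=4 bound=2 product=6
t=7: arr=1 -> substrate=5 bound=2 product=6
t=8: arr=0 -> substrate=3 bound=2 product=8
t=9: arr=3 -> substrate=6 bound=2 product=8
t=10: arr=1 -> substrate=5 bound=2 product=10
t=11: arr=2 -> substrate=7 bound=2 product=10
t=12: arr=1 -> substrate=6 bound=2 product=12
t=13: arr=3 -> substrate=9 bound=2 product=12

Answer: 12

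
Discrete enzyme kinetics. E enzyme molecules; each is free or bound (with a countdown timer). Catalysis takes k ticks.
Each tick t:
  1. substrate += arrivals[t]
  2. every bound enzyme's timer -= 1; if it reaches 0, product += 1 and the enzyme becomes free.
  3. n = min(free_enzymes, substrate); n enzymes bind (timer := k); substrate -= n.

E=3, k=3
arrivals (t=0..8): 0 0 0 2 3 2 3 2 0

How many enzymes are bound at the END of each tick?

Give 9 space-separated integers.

Answer: 0 0 0 2 3 3 3 3 3

Derivation:
t=0: arr=0 -> substrate=0 bound=0 product=0
t=1: arr=0 -> substrate=0 bound=0 product=0
t=2: arr=0 -> substrate=0 bound=0 product=0
t=3: arr=2 -> substrate=0 bound=2 product=0
t=4: arr=3 -> substrate=2 bound=3 product=0
t=5: arr=2 -> substrate=4 bound=3 product=0
t=6: arr=3 -> substrate=5 bound=3 product=2
t=7: arr=2 -> substrate=6 bound=3 product=3
t=8: arr=0 -> substrate=6 bound=3 product=3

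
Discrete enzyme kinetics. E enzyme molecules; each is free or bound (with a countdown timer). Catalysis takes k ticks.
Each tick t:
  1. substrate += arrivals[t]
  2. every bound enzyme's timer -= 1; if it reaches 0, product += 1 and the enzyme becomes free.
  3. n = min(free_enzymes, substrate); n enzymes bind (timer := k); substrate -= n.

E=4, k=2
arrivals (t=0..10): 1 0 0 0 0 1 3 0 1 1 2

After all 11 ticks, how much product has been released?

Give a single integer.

t=0: arr=1 -> substrate=0 bound=1 product=0
t=1: arr=0 -> substrate=0 bound=1 product=0
t=2: arr=0 -> substrate=0 bound=0 product=1
t=3: arr=0 -> substrate=0 bound=0 product=1
t=4: arr=0 -> substrate=0 bound=0 product=1
t=5: arr=1 -> substrate=0 bound=1 product=1
t=6: arr=3 -> substrate=0 bound=4 product=1
t=7: arr=0 -> substrate=0 bound=3 product=2
t=8: arr=1 -> substrate=0 bound=1 product=5
t=9: arr=1 -> substrate=0 bound=2 product=5
t=10: arr=2 -> substrate=0 bound=3 product=6

Answer: 6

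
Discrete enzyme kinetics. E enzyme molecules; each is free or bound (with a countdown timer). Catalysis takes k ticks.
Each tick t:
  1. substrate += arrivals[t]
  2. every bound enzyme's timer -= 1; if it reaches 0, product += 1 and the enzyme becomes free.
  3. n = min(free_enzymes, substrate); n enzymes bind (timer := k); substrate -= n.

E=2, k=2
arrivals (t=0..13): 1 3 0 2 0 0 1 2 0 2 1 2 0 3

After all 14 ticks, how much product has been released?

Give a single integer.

t=0: arr=1 -> substrate=0 bound=1 product=0
t=1: arr=3 -> substrate=2 bound=2 product=0
t=2: arr=0 -> substrate=1 bound=2 product=1
t=3: arr=2 -> substrate=2 bound=2 product=2
t=4: arr=0 -> substrate=1 bound=2 product=3
t=5: arr=0 -> substrate=0 bound=2 product=4
t=6: arr=1 -> substrate=0 bound=2 product=5
t=7: arr=2 -> substrate=1 bound=2 product=6
t=8: arr=0 -> substrate=0 bound=2 product=7
t=9: arr=2 -> substrate=1 bound=2 product=8
t=10: arr=1 -> substrate=1 bound=2 product=9
t=11: arr=2 -> substrate=2 bound=2 product=10
t=12: arr=0 -> substrate=1 bound=2 product=11
t=13: arr=3 -> substrate=3 bound=2 product=12

Answer: 12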